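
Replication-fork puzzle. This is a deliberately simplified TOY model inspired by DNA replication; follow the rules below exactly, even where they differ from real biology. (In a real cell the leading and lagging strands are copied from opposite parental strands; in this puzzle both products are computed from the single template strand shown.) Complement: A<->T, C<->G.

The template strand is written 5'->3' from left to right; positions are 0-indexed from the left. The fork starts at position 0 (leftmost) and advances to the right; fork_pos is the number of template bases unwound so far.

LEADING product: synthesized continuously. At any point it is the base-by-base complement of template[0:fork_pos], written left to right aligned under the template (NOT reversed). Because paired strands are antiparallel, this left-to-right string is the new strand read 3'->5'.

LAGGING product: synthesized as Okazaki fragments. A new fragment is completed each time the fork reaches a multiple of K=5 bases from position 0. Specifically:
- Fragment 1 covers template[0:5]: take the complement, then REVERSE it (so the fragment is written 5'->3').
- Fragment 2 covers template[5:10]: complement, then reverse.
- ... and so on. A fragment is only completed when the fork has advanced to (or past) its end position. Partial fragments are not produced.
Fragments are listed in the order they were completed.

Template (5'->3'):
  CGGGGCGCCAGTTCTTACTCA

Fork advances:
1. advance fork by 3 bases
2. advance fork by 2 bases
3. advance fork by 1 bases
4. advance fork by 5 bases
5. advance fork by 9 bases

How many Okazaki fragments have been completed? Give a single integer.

Step 1: advance 3 -> fork_pos = 0 + 3 = 3. Next multiple of 5 is 5 (not reached); still 0 fragment(s).
Step 2: advance 2 -> fork_pos = 3 + 2 = 5. Reached multiple(s) of 5: 5 -> fragment 1 completed (1 total).
Step 3: advance 1 -> fork_pos = 5 + 1 = 6. Next multiple of 5 is 10 (not reached); still 1 fragment(s).
Step 4: advance 5 -> fork_pos = 6 + 5 = 11. Reached multiple(s) of 5: 10 -> fragment 2 completed (2 total).
Step 5: advance 9 -> fork_pos = 11 + 9 = 20. Reached multiple(s) of 5: 15, 20 -> fragments 3-4 completed (4 total).
Check: final fork_pos = 20; the multiples of 5 that are <= 20 are 5..20 -> 20 // 5 = 4 completed fragment(s).

Answer: 4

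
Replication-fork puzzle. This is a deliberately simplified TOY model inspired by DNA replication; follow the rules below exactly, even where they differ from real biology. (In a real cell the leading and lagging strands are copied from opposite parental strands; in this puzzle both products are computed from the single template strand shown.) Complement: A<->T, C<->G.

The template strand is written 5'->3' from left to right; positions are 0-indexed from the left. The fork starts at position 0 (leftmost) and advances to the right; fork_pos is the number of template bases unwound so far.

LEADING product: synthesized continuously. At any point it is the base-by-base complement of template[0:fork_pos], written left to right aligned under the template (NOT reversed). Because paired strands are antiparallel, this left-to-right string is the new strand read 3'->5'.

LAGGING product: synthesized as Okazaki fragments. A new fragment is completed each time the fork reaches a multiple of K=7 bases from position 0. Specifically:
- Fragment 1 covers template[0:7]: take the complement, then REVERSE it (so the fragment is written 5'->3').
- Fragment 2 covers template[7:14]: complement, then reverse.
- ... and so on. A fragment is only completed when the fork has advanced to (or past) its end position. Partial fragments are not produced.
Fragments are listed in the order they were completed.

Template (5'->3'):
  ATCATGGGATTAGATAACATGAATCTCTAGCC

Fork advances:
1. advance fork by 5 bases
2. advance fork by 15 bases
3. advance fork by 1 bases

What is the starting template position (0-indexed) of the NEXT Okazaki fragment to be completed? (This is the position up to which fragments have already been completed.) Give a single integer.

Step 1: advance 5 -> fork_pos = 0 + 5 = 5. Next multiple of 7 is 7 (not reached); still 0 fragment(s).
Step 2: advance 15 -> fork_pos = 5 + 15 = 20. Reached multiple(s) of 7: 7, 14 -> fragments 1-2 completed (2 total).
Step 3: advance 1 -> fork_pos = 20 + 1 = 21. Reached multiple(s) of 7: 21 -> fragment 3 completed (3 total).
3 fragment(s) completed, covering template[0:21] (3 x 7 = 21). The next fragment, fragment 4, covers template[21:28], so it starts at position 21.

Answer: 21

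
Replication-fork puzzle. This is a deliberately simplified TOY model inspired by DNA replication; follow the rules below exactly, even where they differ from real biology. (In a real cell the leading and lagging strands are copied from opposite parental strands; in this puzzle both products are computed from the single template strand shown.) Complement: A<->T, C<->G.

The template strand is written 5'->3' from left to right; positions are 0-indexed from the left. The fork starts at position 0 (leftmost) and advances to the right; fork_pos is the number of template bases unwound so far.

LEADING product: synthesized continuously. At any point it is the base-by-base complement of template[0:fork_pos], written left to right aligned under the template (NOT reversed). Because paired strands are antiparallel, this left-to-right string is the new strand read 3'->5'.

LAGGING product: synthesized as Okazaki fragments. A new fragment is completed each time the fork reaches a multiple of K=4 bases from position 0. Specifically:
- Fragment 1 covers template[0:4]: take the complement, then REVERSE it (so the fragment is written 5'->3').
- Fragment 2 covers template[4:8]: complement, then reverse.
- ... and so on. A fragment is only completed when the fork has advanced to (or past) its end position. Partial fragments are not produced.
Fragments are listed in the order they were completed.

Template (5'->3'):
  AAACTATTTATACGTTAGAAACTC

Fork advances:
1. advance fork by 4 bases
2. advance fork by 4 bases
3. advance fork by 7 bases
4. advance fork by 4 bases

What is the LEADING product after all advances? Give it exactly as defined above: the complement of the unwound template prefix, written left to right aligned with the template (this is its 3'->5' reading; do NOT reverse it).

Answer: TTTGATAAATATGCAATCT

Derivation:
Step 1: advance 4 -> fork_pos = 0 + 4 = 4.
Step 2: advance 4 -> fork_pos = 4 + 4 = 8.
Step 3: advance 7 -> fork_pos = 8 + 7 = 15.
Step 4: advance 4 -> fork_pos = 15 + 4 = 19.
Unwound prefix: template[0:19] = AAACTATTTATACGTTAGA
Complement it base by base (A<->T, C<->G), keeping left-to-right order:
  [0:5] AAACT -> TTTGA
  [5:10] ATTTA -> TAAAT
  [10:15] TACGT -> ATGCA
  [15:19] TAGA -> ATCT
Concatenate: TTTGATAAATATGCAATCT (length 19; written aligned with the template, i.e. 3'->5').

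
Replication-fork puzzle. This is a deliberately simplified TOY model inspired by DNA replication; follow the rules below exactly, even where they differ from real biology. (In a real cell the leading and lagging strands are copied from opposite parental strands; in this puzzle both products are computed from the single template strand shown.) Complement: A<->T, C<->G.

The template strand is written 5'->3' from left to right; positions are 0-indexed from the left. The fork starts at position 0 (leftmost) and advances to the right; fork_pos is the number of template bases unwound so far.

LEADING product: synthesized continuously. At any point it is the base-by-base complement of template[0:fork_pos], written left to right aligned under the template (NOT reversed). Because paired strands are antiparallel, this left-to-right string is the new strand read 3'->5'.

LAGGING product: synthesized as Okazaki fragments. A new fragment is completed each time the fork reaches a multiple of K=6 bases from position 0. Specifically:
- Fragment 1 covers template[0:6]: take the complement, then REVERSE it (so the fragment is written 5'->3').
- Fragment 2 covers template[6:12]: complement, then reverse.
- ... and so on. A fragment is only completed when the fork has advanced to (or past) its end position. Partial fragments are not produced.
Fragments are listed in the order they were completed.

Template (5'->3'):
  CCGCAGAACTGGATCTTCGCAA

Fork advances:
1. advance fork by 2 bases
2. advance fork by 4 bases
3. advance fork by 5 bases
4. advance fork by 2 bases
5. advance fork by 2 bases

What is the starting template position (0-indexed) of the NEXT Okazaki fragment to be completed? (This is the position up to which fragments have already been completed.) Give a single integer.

Step 1: advance 2 -> fork_pos = 0 + 2 = 2. Next multiple of 6 is 6 (not reached); still 0 fragment(s).
Step 2: advance 4 -> fork_pos = 2 + 4 = 6. Reached multiple(s) of 6: 6 -> fragment 1 completed (1 total).
Step 3: advance 5 -> fork_pos = 6 + 5 = 11. Next multiple of 6 is 12 (not reached); still 1 fragment(s).
Step 4: advance 2 -> fork_pos = 11 + 2 = 13. Reached multiple(s) of 6: 12 -> fragment 2 completed (2 total).
Step 5: advance 2 -> fork_pos = 13 + 2 = 15. Next multiple of 6 is 18 (not reached); still 2 fragment(s).
2 fragment(s) completed, covering template[0:12] (2 x 6 = 12). The next fragment, fragment 3, covers template[12:18], so it starts at position 12.

Answer: 12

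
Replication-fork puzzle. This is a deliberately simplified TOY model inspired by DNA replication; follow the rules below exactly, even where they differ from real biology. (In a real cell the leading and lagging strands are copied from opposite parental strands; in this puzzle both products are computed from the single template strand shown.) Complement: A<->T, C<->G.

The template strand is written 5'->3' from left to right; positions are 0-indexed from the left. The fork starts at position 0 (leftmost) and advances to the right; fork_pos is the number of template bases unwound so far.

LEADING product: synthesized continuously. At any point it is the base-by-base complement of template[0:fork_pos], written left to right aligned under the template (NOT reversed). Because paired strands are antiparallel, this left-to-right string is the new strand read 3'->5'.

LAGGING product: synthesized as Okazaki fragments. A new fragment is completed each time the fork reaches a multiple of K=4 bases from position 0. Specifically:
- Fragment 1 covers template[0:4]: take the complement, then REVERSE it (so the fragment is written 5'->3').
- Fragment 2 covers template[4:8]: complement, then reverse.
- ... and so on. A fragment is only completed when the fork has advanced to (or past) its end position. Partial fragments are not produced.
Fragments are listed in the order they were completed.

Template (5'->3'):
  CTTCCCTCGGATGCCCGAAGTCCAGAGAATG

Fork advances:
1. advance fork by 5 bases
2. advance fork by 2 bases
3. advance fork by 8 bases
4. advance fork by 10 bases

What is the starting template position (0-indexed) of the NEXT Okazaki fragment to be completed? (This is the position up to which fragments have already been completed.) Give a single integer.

Answer: 24

Derivation:
Step 1: advance 5 -> fork_pos = 0 + 5 = 5. Reached multiple(s) of 4: 4 -> fragment 1 completed (1 total).
Step 2: advance 2 -> fork_pos = 5 + 2 = 7. Next multiple of 4 is 8 (not reached); still 1 fragment(s).
Step 3: advance 8 -> fork_pos = 7 + 8 = 15. Reached multiple(s) of 4: 8, 12 -> fragments 2-3 completed (3 total).
Step 4: advance 10 -> fork_pos = 15 + 10 = 25. Reached multiple(s) of 4: 16, 20, 24 -> fragments 4-6 completed (6 total).
6 fragment(s) completed, covering template[0:24] (6 x 4 = 24). The next fragment, fragment 7, covers template[24:28], so it starts at position 24.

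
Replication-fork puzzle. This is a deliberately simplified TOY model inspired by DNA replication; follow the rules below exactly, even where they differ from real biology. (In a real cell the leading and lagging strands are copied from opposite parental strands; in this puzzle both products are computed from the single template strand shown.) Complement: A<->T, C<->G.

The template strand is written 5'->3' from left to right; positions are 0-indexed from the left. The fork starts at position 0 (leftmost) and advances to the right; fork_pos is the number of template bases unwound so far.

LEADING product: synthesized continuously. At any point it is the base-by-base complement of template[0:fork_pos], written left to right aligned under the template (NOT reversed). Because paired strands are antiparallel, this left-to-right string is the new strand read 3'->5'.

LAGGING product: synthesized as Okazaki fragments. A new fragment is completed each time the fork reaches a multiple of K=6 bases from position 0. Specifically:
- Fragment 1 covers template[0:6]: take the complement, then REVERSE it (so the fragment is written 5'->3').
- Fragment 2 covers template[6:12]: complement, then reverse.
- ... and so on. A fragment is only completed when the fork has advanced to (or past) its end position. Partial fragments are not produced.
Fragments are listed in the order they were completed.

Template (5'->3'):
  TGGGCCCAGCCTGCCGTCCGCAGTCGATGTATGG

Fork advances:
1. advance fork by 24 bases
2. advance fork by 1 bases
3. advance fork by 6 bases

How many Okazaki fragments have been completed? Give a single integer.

Answer: 5

Derivation:
Step 1: advance 24 -> fork_pos = 0 + 24 = 24. Reached multiple(s) of 6: 6, 12, 18, 24 -> fragments 1-4 completed (4 total).
Step 2: advance 1 -> fork_pos = 24 + 1 = 25. Next multiple of 6 is 30 (not reached); still 4 fragment(s).
Step 3: advance 6 -> fork_pos = 25 + 6 = 31. Reached multiple(s) of 6: 30 -> fragment 5 completed (5 total).
Check: final fork_pos = 31; the multiples of 6 that are <= 31 are 6..30 -> 31 // 6 = 5 completed fragment(s).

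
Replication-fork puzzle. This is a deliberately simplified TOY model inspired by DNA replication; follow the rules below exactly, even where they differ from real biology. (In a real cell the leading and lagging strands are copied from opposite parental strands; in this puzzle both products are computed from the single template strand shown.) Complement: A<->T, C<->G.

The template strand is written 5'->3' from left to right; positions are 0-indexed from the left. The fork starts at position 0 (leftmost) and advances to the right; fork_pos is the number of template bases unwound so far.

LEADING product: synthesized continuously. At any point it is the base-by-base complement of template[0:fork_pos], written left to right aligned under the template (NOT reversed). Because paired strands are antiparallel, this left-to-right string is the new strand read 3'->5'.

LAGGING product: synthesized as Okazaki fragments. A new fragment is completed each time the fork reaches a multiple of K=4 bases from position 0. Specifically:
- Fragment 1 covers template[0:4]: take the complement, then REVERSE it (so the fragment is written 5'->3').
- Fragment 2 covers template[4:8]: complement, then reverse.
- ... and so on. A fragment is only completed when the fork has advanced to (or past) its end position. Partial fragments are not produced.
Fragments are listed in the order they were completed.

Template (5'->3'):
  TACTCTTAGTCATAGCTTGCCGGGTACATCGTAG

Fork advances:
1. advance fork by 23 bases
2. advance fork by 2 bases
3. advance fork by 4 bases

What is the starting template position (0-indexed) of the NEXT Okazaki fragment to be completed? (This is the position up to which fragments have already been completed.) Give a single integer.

Step 1: advance 23 -> fork_pos = 0 + 23 = 23. Reached multiple(s) of 4: 4, 8, 12, 16, 20 -> fragments 1-5 completed (5 total).
Step 2: advance 2 -> fork_pos = 23 + 2 = 25. Reached multiple(s) of 4: 24 -> fragment 6 completed (6 total).
Step 3: advance 4 -> fork_pos = 25 + 4 = 29. Reached multiple(s) of 4: 28 -> fragment 7 completed (7 total).
7 fragment(s) completed, covering template[0:28] (7 x 4 = 28). The next fragment, fragment 8, covers template[28:32], so it starts at position 28.

Answer: 28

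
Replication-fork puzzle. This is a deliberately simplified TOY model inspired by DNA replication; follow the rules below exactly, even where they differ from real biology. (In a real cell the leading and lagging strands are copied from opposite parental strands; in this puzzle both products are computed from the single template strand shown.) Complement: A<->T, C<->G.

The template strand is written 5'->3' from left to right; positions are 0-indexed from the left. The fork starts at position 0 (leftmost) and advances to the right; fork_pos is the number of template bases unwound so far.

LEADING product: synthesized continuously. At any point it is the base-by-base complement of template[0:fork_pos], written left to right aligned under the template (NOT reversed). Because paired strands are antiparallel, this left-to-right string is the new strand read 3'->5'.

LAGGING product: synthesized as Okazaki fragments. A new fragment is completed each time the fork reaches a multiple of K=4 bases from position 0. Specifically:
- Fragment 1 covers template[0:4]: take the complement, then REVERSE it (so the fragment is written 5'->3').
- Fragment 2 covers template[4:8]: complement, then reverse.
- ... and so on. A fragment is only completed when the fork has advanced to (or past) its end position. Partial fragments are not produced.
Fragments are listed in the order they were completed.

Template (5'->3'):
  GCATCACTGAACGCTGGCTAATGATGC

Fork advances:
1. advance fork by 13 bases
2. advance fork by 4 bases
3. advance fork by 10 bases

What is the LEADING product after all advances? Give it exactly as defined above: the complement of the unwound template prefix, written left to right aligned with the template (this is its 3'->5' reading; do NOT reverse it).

Step 1: advance 13 -> fork_pos = 0 + 13 = 13.
Step 2: advance 4 -> fork_pos = 13 + 4 = 17.
Step 3: advance 10 -> fork_pos = 17 + 10 = 27.
Unwound prefix: template[0:27] = GCATCACTGAACGCTGGCTAATGATGC
Complement it base by base (A<->T, C<->G), keeping left-to-right order:
  [0:5] GCATC -> CGTAG
  [5:10] ACTGA -> TGACT
  [10:15] ACGCT -> TGCGA
  [15:20] GGCTA -> CCGAT
  [20:25] ATGAT -> TACTA
  [25:27] GC -> CG
Concatenate: CGTAGTGACTTGCGACCGATTACTACG (length 27; written aligned with the template, i.e. 3'->5').

Answer: CGTAGTGACTTGCGACCGATTACTACG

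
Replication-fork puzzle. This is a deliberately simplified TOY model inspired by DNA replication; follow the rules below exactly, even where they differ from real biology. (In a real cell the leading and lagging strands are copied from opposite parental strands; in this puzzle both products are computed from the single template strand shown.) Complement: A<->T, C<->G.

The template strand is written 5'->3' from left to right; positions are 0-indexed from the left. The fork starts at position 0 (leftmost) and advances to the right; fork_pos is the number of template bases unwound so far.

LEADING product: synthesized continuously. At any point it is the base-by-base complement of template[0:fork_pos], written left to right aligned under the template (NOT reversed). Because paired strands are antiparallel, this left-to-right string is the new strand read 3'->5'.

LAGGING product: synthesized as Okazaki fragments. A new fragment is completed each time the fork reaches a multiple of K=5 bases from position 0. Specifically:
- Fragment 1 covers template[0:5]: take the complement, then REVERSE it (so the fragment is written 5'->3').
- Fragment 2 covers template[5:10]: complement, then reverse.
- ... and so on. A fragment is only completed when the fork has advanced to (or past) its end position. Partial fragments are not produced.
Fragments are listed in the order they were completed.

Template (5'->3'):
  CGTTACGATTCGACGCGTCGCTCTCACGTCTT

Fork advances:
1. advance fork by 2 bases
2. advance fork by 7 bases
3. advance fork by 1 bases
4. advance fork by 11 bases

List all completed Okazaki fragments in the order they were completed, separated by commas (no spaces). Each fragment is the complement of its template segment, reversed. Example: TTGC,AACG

Answer: TAACG,AATCG,CGTCG,CGACG

Derivation:
Step 1: advance 2 -> fork_pos = 0 + 2 = 2. Next multiple of 5 is 5 (not reached); still 0 fragment(s).
Step 2: advance 7 -> fork_pos = 2 + 7 = 9. Reached multiple(s) of 5: 5 -> fragment 1 completed (1 total).
Step 3: advance 1 -> fork_pos = 9 + 1 = 10. Reached multiple(s) of 5: 10 -> fragment 2 completed (2 total).
Step 4: advance 11 -> fork_pos = 10 + 11 = 21. Reached multiple(s) of 5: 15, 20 -> fragments 3-4 completed (4 total).
Final fork_pos = 21, so 4 fragment(s) are complete. Build each: template segment -> complement -> reverse.
Fragment 1: template[0:5] = CGTTA -> complement GCAAT -> reversed TAACG
Fragment 2: template[5:10] = CGATT -> complement GCTAA -> reversed AATCG
Fragment 3: template[10:15] = CGACG -> complement GCTGC -> reversed CGTCG
Fragment 4: template[15:20] = CGTCG -> complement GCAGC -> reversed CGACG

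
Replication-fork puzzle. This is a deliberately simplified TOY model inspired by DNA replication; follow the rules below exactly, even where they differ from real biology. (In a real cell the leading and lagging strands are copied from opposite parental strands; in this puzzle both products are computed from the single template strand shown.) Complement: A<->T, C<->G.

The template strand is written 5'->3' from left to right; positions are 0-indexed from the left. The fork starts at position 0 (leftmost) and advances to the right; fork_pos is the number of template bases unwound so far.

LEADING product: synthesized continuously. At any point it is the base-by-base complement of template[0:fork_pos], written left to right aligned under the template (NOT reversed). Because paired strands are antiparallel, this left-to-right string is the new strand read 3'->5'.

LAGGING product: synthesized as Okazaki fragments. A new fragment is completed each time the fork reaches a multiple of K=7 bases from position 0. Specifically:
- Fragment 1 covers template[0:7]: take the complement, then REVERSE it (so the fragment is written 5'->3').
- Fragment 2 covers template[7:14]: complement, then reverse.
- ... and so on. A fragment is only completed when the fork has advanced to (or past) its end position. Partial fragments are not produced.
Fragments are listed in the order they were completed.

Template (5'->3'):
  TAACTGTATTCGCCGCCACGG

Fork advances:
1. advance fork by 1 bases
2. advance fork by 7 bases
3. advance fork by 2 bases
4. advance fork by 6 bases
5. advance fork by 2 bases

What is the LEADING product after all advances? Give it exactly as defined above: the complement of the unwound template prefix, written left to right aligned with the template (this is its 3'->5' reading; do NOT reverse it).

Step 1: advance 1 -> fork_pos = 0 + 1 = 1.
Step 2: advance 7 -> fork_pos = 1 + 7 = 8.
Step 3: advance 2 -> fork_pos = 8 + 2 = 10.
Step 4: advance 6 -> fork_pos = 10 + 6 = 16.
Step 5: advance 2 -> fork_pos = 16 + 2 = 18.
Unwound prefix: template[0:18] = TAACTGTATTCGCCGCCA
Complement it base by base (A<->T, C<->G), keeping left-to-right order:
  [0:5] TAACT -> ATTGA
  [5:10] GTATT -> CATAA
  [10:15] CGCCG -> GCGGC
  [15:18] CCA -> GGT
Concatenate: ATTGACATAAGCGGCGGT (length 18; written aligned with the template, i.e. 3'->5').

Answer: ATTGACATAAGCGGCGGT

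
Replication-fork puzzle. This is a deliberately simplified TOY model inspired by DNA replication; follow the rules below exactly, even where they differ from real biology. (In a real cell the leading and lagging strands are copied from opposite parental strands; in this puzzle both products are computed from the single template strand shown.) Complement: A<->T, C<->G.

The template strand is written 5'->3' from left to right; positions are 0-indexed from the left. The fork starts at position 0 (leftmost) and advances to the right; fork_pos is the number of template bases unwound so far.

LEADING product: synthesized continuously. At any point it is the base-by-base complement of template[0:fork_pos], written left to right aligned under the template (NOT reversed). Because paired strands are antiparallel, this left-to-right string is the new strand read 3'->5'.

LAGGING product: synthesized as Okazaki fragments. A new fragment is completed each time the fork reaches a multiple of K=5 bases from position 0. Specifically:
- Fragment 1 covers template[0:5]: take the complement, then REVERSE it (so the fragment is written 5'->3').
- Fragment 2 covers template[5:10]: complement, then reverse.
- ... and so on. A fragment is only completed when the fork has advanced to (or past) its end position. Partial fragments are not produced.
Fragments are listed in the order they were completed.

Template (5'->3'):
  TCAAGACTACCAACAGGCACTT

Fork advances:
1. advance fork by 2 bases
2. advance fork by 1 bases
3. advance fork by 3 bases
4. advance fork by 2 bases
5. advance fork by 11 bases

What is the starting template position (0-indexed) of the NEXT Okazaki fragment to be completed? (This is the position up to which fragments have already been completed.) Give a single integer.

Step 1: advance 2 -> fork_pos = 0 + 2 = 2. Next multiple of 5 is 5 (not reached); still 0 fragment(s).
Step 2: advance 1 -> fork_pos = 2 + 1 = 3. Next multiple of 5 is 5 (not reached); still 0 fragment(s).
Step 3: advance 3 -> fork_pos = 3 + 3 = 6. Reached multiple(s) of 5: 5 -> fragment 1 completed (1 total).
Step 4: advance 2 -> fork_pos = 6 + 2 = 8. Next multiple of 5 is 10 (not reached); still 1 fragment(s).
Step 5: advance 11 -> fork_pos = 8 + 11 = 19. Reached multiple(s) of 5: 10, 15 -> fragments 2-3 completed (3 total).
3 fragment(s) completed, covering template[0:15] (3 x 5 = 15). The next fragment, fragment 4, covers template[15:20], so it starts at position 15.

Answer: 15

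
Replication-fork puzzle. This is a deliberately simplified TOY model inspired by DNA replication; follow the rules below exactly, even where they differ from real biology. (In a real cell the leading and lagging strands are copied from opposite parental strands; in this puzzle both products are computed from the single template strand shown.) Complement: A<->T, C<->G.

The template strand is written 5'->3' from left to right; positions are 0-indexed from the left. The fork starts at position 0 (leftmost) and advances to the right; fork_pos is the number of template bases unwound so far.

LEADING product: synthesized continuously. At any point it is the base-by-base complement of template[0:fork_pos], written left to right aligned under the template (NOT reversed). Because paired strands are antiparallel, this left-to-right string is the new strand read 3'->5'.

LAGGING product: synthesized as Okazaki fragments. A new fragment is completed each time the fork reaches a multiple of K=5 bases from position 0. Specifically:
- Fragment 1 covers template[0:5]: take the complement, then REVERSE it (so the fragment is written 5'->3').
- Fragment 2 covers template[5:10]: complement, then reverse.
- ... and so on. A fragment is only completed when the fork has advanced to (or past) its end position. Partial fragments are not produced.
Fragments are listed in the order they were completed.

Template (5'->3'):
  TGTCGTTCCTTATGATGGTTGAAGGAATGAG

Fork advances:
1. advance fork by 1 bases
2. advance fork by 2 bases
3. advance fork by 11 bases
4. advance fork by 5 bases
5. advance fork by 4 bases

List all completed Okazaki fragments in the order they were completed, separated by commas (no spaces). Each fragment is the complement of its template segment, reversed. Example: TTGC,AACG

Step 1: advance 1 -> fork_pos = 0 + 1 = 1. Next multiple of 5 is 5 (not reached); still 0 fragment(s).
Step 2: advance 2 -> fork_pos = 1 + 2 = 3. Next multiple of 5 is 5 (not reached); still 0 fragment(s).
Step 3: advance 11 -> fork_pos = 3 + 11 = 14. Reached multiple(s) of 5: 5, 10 -> fragments 1-2 completed (2 total).
Step 4: advance 5 -> fork_pos = 14 + 5 = 19. Reached multiple(s) of 5: 15 -> fragment 3 completed (3 total).
Step 5: advance 4 -> fork_pos = 19 + 4 = 23. Reached multiple(s) of 5: 20 -> fragment 4 completed (4 total).
Final fork_pos = 23, so 4 fragment(s) are complete. Build each: template segment -> complement -> reverse.
Fragment 1: template[0:5] = TGTCG -> complement ACAGC -> reversed CGACA
Fragment 2: template[5:10] = TTCCT -> complement AAGGA -> reversed AGGAA
Fragment 3: template[10:15] = TATGA -> complement ATACT -> reversed TCATA
Fragment 4: template[15:20] = TGGTT -> complement ACCAA -> reversed AACCA

Answer: CGACA,AGGAA,TCATA,AACCA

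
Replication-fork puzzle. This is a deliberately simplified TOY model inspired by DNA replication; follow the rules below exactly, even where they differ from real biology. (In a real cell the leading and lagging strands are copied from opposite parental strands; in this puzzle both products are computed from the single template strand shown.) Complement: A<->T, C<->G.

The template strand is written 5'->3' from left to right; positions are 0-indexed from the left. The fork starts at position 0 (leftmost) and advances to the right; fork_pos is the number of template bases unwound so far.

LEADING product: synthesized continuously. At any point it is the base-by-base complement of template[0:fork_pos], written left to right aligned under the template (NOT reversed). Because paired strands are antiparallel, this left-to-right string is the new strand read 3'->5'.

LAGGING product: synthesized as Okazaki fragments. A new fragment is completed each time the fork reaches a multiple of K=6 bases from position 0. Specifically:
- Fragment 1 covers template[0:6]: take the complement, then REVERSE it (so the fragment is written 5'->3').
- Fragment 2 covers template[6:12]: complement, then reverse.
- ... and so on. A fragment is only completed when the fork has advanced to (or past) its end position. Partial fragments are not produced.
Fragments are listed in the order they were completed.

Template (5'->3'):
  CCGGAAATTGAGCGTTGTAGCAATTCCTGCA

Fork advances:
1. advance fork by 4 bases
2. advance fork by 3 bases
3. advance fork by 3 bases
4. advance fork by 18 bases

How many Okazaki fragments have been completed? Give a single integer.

Answer: 4

Derivation:
Step 1: advance 4 -> fork_pos = 0 + 4 = 4. Next multiple of 6 is 6 (not reached); still 0 fragment(s).
Step 2: advance 3 -> fork_pos = 4 + 3 = 7. Reached multiple(s) of 6: 6 -> fragment 1 completed (1 total).
Step 3: advance 3 -> fork_pos = 7 + 3 = 10. Next multiple of 6 is 12 (not reached); still 1 fragment(s).
Step 4: advance 18 -> fork_pos = 10 + 18 = 28. Reached multiple(s) of 6: 12, 18, 24 -> fragments 2-4 completed (4 total).
Check: final fork_pos = 28; the multiples of 6 that are <= 28 are 6..24 -> 28 // 6 = 4 completed fragment(s).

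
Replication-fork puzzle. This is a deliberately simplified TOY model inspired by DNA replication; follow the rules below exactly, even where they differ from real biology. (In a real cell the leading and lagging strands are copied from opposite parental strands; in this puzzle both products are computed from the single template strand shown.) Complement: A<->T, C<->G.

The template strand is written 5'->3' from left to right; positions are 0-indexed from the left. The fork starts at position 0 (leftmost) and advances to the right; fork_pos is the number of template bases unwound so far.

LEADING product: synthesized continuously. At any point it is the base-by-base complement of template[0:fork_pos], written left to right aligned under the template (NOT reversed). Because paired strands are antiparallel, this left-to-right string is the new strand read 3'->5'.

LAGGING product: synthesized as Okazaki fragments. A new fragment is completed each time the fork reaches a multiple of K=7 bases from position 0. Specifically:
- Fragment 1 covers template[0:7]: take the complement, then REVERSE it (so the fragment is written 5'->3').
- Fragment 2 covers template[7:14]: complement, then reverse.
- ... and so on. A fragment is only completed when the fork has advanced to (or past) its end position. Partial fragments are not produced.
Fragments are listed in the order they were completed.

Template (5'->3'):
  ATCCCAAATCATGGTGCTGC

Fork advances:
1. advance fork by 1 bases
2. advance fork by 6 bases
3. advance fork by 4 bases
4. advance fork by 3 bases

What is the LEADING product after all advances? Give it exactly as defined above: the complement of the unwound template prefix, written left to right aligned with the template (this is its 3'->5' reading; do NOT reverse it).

Answer: TAGGGTTTAGTACC

Derivation:
Step 1: advance 1 -> fork_pos = 0 + 1 = 1.
Step 2: advance 6 -> fork_pos = 1 + 6 = 7.
Step 3: advance 4 -> fork_pos = 7 + 4 = 11.
Step 4: advance 3 -> fork_pos = 11 + 3 = 14.
Unwound prefix: template[0:14] = ATCCCAAATCATGG
Complement it base by base (A<->T, C<->G), keeping left-to-right order:
  [0:5] ATCCC -> TAGGG
  [5:10] AAATC -> TTTAG
  [10:14] ATGG -> TACC
Concatenate: TAGGGTTTAGTACC (length 14; written aligned with the template, i.e. 3'->5').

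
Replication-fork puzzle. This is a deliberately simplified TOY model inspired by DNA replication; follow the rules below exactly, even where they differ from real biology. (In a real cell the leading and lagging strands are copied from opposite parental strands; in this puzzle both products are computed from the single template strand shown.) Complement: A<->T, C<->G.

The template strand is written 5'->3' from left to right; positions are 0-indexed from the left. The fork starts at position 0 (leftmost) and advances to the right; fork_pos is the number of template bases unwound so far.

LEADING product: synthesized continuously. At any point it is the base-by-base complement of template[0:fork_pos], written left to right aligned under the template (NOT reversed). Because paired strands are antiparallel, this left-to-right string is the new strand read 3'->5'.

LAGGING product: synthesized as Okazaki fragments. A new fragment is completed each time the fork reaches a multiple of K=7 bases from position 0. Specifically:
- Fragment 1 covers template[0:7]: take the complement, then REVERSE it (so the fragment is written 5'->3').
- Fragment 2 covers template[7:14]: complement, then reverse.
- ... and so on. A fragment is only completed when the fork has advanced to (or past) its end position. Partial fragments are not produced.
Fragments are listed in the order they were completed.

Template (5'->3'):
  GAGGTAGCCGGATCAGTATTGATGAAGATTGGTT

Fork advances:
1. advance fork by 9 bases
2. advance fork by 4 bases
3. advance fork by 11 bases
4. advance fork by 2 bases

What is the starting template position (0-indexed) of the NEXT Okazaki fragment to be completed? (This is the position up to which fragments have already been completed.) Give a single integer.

Answer: 21

Derivation:
Step 1: advance 9 -> fork_pos = 0 + 9 = 9. Reached multiple(s) of 7: 7 -> fragment 1 completed (1 total).
Step 2: advance 4 -> fork_pos = 9 + 4 = 13. Next multiple of 7 is 14 (not reached); still 1 fragment(s).
Step 3: advance 11 -> fork_pos = 13 + 11 = 24. Reached multiple(s) of 7: 14, 21 -> fragments 2-3 completed (3 total).
Step 4: advance 2 -> fork_pos = 24 + 2 = 26. Next multiple of 7 is 28 (not reached); still 3 fragment(s).
3 fragment(s) completed, covering template[0:21] (3 x 7 = 21). The next fragment, fragment 4, covers template[21:28], so it starts at position 21.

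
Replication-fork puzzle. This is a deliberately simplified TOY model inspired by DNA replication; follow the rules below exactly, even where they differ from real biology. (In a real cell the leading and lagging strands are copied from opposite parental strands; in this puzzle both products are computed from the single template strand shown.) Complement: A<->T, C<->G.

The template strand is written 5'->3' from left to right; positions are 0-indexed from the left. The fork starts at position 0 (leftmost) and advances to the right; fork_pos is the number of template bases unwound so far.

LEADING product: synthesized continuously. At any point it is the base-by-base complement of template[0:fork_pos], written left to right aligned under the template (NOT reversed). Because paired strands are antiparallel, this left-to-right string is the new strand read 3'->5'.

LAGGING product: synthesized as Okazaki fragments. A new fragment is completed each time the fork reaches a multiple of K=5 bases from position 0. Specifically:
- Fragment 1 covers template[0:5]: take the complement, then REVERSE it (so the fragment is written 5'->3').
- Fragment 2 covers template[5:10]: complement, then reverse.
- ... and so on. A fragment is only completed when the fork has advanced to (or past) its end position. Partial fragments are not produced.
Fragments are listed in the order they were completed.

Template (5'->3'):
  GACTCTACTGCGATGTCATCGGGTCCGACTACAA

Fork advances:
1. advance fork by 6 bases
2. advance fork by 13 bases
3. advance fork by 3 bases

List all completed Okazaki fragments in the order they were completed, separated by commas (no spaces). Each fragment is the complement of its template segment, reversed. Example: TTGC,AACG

Answer: GAGTC,CAGTA,CATCG,GATGA

Derivation:
Step 1: advance 6 -> fork_pos = 0 + 6 = 6. Reached multiple(s) of 5: 5 -> fragment 1 completed (1 total).
Step 2: advance 13 -> fork_pos = 6 + 13 = 19. Reached multiple(s) of 5: 10, 15 -> fragments 2-3 completed (3 total).
Step 3: advance 3 -> fork_pos = 19 + 3 = 22. Reached multiple(s) of 5: 20 -> fragment 4 completed (4 total).
Final fork_pos = 22, so 4 fragment(s) are complete. Build each: template segment -> complement -> reverse.
Fragment 1: template[0:5] = GACTC -> complement CTGAG -> reversed GAGTC
Fragment 2: template[5:10] = TACTG -> complement ATGAC -> reversed CAGTA
Fragment 3: template[10:15] = CGATG -> complement GCTAC -> reversed CATCG
Fragment 4: template[15:20] = TCATC -> complement AGTAG -> reversed GATGA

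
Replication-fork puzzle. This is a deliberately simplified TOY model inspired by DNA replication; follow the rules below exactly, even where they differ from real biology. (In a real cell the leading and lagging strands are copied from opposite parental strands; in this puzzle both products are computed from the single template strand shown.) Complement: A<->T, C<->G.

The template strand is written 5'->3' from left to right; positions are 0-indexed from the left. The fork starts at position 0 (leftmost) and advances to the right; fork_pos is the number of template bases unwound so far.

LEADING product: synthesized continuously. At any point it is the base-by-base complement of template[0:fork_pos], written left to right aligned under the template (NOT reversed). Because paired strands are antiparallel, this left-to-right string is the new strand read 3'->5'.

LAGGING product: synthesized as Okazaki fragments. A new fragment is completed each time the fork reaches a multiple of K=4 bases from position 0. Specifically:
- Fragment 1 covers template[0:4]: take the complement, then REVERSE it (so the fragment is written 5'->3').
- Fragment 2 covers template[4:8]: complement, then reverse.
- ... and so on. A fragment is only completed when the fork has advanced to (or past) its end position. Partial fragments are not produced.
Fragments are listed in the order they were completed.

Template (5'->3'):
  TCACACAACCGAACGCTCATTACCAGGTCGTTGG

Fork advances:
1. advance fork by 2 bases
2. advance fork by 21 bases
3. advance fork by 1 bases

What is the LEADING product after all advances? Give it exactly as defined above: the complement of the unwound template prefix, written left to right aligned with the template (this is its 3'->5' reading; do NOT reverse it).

Step 1: advance 2 -> fork_pos = 0 + 2 = 2.
Step 2: advance 21 -> fork_pos = 2 + 21 = 23.
Step 3: advance 1 -> fork_pos = 23 + 1 = 24.
Unwound prefix: template[0:24] = TCACACAACCGAACGCTCATTACC
Complement it base by base (A<->T, C<->G), keeping left-to-right order:
  [0:5] TCACA -> AGTGT
  [5:10] CAACC -> GTTGG
  [10:15] GAACG -> CTTGC
  [15:20] CTCAT -> GAGTA
  [20:24] TACC -> ATGG
Concatenate: AGTGTGTTGGCTTGCGAGTAATGG (length 24; written aligned with the template, i.e. 3'->5').

Answer: AGTGTGTTGGCTTGCGAGTAATGG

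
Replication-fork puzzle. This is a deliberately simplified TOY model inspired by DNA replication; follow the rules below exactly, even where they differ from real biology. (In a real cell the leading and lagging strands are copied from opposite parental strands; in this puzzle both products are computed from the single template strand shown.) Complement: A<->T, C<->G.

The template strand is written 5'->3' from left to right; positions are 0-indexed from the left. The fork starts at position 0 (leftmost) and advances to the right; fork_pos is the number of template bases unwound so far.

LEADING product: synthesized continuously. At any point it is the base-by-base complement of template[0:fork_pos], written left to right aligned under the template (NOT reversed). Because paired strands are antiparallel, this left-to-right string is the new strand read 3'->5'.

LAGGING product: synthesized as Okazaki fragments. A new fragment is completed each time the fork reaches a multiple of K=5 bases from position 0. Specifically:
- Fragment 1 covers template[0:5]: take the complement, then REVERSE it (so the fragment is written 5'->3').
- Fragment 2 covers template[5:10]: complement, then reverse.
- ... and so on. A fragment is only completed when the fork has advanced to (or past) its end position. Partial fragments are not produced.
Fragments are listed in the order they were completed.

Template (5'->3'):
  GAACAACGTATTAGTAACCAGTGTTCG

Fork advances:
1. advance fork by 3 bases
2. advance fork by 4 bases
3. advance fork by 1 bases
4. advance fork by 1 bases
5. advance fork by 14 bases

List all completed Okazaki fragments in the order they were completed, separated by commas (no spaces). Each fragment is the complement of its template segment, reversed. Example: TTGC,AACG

Answer: TGTTC,TACGT,ACTAA,TGGTT

Derivation:
Step 1: advance 3 -> fork_pos = 0 + 3 = 3. Next multiple of 5 is 5 (not reached); still 0 fragment(s).
Step 2: advance 4 -> fork_pos = 3 + 4 = 7. Reached multiple(s) of 5: 5 -> fragment 1 completed (1 total).
Step 3: advance 1 -> fork_pos = 7 + 1 = 8. Next multiple of 5 is 10 (not reached); still 1 fragment(s).
Step 4: advance 1 -> fork_pos = 8 + 1 = 9. Next multiple of 5 is 10 (not reached); still 1 fragment(s).
Step 5: advance 14 -> fork_pos = 9 + 14 = 23. Reached multiple(s) of 5: 10, 15, 20 -> fragments 2-4 completed (4 total).
Final fork_pos = 23, so 4 fragment(s) are complete. Build each: template segment -> complement -> reverse.
Fragment 1: template[0:5] = GAACA -> complement CTTGT -> reversed TGTTC
Fragment 2: template[5:10] = ACGTA -> complement TGCAT -> reversed TACGT
Fragment 3: template[10:15] = TTAGT -> complement AATCA -> reversed ACTAA
Fragment 4: template[15:20] = AACCA -> complement TTGGT -> reversed TGGTT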